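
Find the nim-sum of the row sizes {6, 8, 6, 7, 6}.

9

Compute the nim-sum pairwise:
6 XOR 8 = 14
14 XOR 6 = 8
8 XOR 7 = 15
15 XOR 6 = 9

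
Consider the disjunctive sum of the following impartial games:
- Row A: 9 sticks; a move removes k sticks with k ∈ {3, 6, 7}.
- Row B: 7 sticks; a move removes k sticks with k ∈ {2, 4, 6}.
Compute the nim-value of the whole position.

0

For row A, compute g(0), g(1), … with moves {3, 6, 7}:
g(0) = mex{} = 0
g(1) = mex{} = 0
g(2) = mex{} = 0
g(3) = mex{0} = 1
g(4) = mex{0} = 1
g(5) = mex{0} = 1
g(6) = mex{0,1} = 2
g(7) = mex{0,1} = 2
g(8) = mex{0,1} = 2
g(9) = mex{0,1,2} = 3
So g(9) = 3.
Grundy values for row B (subtraction set {2, 4, 6}):
k:     0  1  2  3  4  5  6  7
g(k):  0  0  1  1  2  2  3  3
So g(7) = 3.
By the Sprague-Grundy theorem, the Grundy value of a sum of independent games is the XOR of the component values.
Combined value = 3 ⊕ 3 = 0.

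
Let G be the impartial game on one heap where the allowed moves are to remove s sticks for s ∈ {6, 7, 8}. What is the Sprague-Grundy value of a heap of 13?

2

Build the Grundy sequence with g(k) = mex{g(k−s) : s ∈ {6, 7, 8}, s ≤ k}:
k:     0  1  2  3  4  5  6  7  8  9 10 11 12 13
g(k):  0  0  0  0  0  0  1  1  1  1  1  1  2  2
So g(13) = 2.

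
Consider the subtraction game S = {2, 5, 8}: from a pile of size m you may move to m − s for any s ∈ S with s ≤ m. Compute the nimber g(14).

Grundy values for subtraction set {2, 5, 8}:
k:     0  1  2  3  4  5  6  7  8  9 10 11 12 13 14
g(k):  0  0  1  1  0  2  1  0  2  1  0  0  1  1  0
So g(14) = 0.

0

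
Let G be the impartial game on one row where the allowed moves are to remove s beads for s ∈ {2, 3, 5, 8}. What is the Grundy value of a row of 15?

2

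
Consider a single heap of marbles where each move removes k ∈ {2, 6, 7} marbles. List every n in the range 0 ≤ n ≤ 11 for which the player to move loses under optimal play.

0, 1, 4, 5, 9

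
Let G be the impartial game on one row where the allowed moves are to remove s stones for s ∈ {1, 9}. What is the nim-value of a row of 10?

Compute g(0), g(1), … for moves {1, 9}:
g(0) = mex{} = 0
g(1) = mex{0} = 1
g(2) = mex{1} = 0
g(3) = mex{0} = 1
g(4) = mex{1} = 0
g(5) = mex{0} = 1
g(6) = mex{1} = 0
g(7) = mex{0} = 1
g(8) = mex{1} = 0
g(9) = mex{0} = 1
g(10) = mex{1} = 0
So g(10) = 0.

0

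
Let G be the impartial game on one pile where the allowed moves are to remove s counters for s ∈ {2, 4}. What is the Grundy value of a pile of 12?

0

Build the Grundy sequence with g(k) = mex{g(k−s) : s ∈ {2, 4}, s ≤ k}:
g(0) = mex{} = 0
g(1) = mex{} = 0
g(2) = mex{0} = 1
g(3) = mex{0} = 1
g(4) = mex{0,1} = 2
g(5) = mex{0,1} = 2
g(6) = mex{1,2} = 0
g(7) = mex{1,2} = 0
g(8) = mex{0,2} = 1
g(9) = mex{0,2} = 1
g(10) = mex{0,1} = 2
g(11) = mex{0,1} = 2
g(12) = mex{1,2} = 0
So g(12) = 0.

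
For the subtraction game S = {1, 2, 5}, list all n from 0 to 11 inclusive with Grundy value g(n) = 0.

0, 3, 6, 9

Build the Grundy sequence with g(k) = mex{g(k−s) : s ∈ {1, 2, 5}, s ≤ k}:
g(0) = mex{} = 0
g(1) = mex{0} = 1
g(2) = mex{0,1} = 2
g(3) = mex{1,2} = 0
g(4) = mex{0,2} = 1
g(5) = mex{0,1} = 2
g(6) = mex{1,2} = 0
g(7) = mex{0,2} = 1
g(8) = mex{0,1} = 2
g(9) = mex{1,2} = 0
g(10) = mex{0,2} = 1
g(11) = mex{0,1} = 2
The P-positions (g = 0) in 0..11 are 0, 3, 6, 9.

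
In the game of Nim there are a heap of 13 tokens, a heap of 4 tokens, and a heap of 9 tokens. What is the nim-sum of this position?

Write each in binary and XOR column by column:
  1101  (13)
  0100  (4)
  1001  (9)
  ----
  0000  (0)

0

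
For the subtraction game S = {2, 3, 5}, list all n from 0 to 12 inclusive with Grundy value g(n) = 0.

0, 1, 7, 8

Grundy values for subtraction set {2, 3, 5}:
g(0) = mex{} = 0
g(1) = mex{} = 0
g(2) = mex{0} = 1
g(3) = mex{0} = 1
g(4) = mex{0,1} = 2
g(5) = mex{0,1} = 2
g(6) = mex{0,1,2} = 3
g(7) = mex{1,2} = 0
g(8) = mex{1,2,3} = 0
g(9) = mex{0,2,3} = 1
g(10) = mex{0,2} = 1
g(11) = mex{0,1,3} = 2
g(12) = mex{0,1} = 2
The P-positions (g = 0) in 0..12 are 0, 1, 7, 8.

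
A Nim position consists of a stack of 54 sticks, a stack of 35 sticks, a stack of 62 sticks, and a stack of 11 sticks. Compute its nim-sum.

Compute the nim-sum pairwise:
54 ⊕ 35 = 21
21 ⊕ 62 = 43
43 ⊕ 11 = 32

32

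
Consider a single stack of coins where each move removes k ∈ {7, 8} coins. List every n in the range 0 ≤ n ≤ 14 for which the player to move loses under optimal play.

0, 1, 2, 3, 4, 5, 6

Grundy values for subtraction set {7, 8}:
k:     0  1  2  3  4  5  6  7  8  9 10 11 12 13 14
g(k):  0  0  0  0  0  0  0  1  1  1  1  1  1  1  2
The P-positions (g = 0) in 0..14 are 0, 1, 2, 3, 4, 5, 6.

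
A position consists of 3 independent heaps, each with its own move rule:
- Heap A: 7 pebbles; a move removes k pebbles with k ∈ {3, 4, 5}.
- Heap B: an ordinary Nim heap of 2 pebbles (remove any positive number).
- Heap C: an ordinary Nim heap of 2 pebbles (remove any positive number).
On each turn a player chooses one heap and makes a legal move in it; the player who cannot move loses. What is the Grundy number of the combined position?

2

Grundy values for heap A (subtraction set {3, 4, 5}):
g(0) = mex{} = 0
g(1) = mex{} = 0
g(2) = mex{} = 0
g(3) = mex{0} = 1
g(4) = mex{0} = 1
g(5) = mex{0} = 1
g(6) = mex{0,1} = 2
g(7) = mex{0,1} = 2
So g(7) = 2.
Heap B is a plain Nim heap of size 2, so its Grundy value is 2.
Heap C is a plain Nim heap of size 2, so its Grundy value is 2.
The value of a disjunctive sum is the nim-sum of the parts.
Combined value = 2 XOR 2 XOR 2 = 2.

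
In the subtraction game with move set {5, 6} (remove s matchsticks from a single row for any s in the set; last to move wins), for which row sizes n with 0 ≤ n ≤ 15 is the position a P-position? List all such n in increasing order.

0, 1, 2, 3, 4, 11, 12, 13, 14, 15

Grundy values for subtraction set {5, 6}:
k:     0  1  2  3  4  5  6  7  8  9 10 11 12 13 14 15
g(k):  0  0  0  0  0  1  1  1  1  1  2  0  0  0  0  0
The P-positions (g = 0) in 0..15 are 0, 1, 2, 3, 4, 11, 12, 13, 14, 15.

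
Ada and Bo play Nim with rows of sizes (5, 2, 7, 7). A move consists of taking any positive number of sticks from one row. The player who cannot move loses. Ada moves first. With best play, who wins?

Ada wins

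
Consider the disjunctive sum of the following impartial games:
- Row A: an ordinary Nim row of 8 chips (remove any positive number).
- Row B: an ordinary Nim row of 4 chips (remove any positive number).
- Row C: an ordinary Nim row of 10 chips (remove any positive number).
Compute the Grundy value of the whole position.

Row A is a plain Nim row of size 8, so its Grundy value is 8.
Row B is a plain Nim row of size 4, so its Grundy value is 4.
Row C is a plain Nim row of size 10, so its Grundy value is 10.
By the Sprague-Grundy theorem, the Grundy value of a sum of independent games is the XOR of the component values.
Combined value = 8 XOR 4 XOR 10 = 6.

6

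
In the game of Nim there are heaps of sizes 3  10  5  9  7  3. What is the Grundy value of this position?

1

Compute the nim-sum pairwise:
3 ^ 10 = 9
9 ^ 5 = 12
12 ^ 9 = 5
5 ^ 7 = 2
2 ^ 3 = 1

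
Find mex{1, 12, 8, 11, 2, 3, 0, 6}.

The values 0, 1, 2, 3 are all present; 4 is the first non-negative integer missing from the set.

4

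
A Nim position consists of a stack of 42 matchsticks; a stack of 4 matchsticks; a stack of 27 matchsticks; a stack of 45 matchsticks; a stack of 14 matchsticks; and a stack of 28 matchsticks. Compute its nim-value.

10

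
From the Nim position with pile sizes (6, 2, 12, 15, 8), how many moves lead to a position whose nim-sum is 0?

Nim-sum: 6 ^ 2 ^ 12 ^ 15 ^ 8 = 15.
The overall nim-sum is X = 15. A pile of size p has a winning move iff p XOR X < p (reduce it to p XOR X).
  6: 6 XOR 15 = 9 ≥ 6 — no move.
  2: 2 XOR 15 = 13 ≥ 2 — no move.
  12: 12 XOR 15 = 3 < 12 — winning move (to 3).
  15: 15 XOR 15 = 0 < 15 — winning move (to 0).
  8: 8 XOR 15 = 7 < 8 — winning move (to 7).
That gives 3 winning moves.

3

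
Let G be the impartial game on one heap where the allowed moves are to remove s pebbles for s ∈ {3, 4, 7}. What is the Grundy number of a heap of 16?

Build the Grundy sequence with g(k) = mex{g(k−s) : s ∈ {3, 4, 7}, s ≤ k}:
k:     0  1  2  3  4  5  6  7  8  9 10 11 12 13 14 15 16
g(k):  0  0  0  1  1  1  2  2  2  3  0  0  0  1  1  1  2
So g(16) = 2.

2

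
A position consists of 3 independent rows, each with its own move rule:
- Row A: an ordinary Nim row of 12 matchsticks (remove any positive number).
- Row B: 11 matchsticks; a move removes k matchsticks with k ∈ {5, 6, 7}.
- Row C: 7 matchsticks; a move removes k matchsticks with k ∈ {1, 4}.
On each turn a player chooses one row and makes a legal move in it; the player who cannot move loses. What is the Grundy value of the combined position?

Row A is a plain Nim row of size 12, so its Grundy value is 12.
Build the Grundy sequence for row B with g(k) = mex{g(k−s) : s ∈ {5, 6, 7}, s ≤ k}:
g(0) = mex{} = 0
g(1) = mex{} = 0
g(2) = mex{} = 0
g(3) = mex{} = 0
g(4) = mex{} = 0
g(5) = mex{0} = 1
g(6) = mex{0} = 1
g(7) = mex{0} = 1
g(8) = mex{0} = 1
g(9) = mex{0} = 1
g(10) = mex{0,1} = 2
g(11) = mex{0,1} = 2
So g(11) = 2.
Build the Grundy sequence for row C with g(k) = mex{g(k−s) : s ∈ {1, 4}, s ≤ k}:
k:     0  1  2  3  4  5  6  7
g(k):  0  1  0  1  2  0  1  0
So g(7) = 0.
The value of a disjunctive sum is the nim-sum of the parts.
Combined value = 12 ⊕ 2 ⊕ 0 = 14.

14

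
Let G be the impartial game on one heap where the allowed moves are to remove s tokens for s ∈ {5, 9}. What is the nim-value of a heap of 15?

0

Build the Grundy sequence with g(k) = mex{g(k−s) : s ∈ {5, 9}, s ≤ k}:
k:     0  1  2  3  4  5  6  7  8  9 10 11 12 13 14 15
g(k):  0  0  0  0  0  1  1  1  1  1  2  2  2  2  0  0
So g(15) = 0.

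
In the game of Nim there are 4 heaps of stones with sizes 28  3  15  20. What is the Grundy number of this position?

4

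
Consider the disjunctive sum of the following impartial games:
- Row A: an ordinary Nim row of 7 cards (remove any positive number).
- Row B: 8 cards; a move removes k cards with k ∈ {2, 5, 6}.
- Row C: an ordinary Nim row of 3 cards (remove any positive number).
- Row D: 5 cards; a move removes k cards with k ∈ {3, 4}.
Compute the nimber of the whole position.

Row A is a plain Nim row of size 7, so its Grundy value is 7.
For row B, compute g(0), g(1), … with moves {2, 5, 6}:
g(0) = mex{} = 0
g(1) = mex{} = 0
g(2) = mex{0} = 1
g(3) = mex{0} = 1
g(4) = mex{1} = 0
g(5) = mex{0,1} = 2
g(6) = mex{0} = 1
g(7) = mex{0,1,2} = 3
g(8) = mex{1} = 0
So g(8) = 0.
Row C is a plain Nim row of size 3, so its Grundy value is 3.
Grundy values for row D (subtraction set {3, 4}):
k:     0  1  2  3  4  5
g(k):  0  0  0  1  1  1
So g(5) = 1.
The value of a disjunctive sum is the nim-sum of the parts.
Combined value = 7 ⊕ 0 ⊕ 3 ⊕ 1 = 5.

5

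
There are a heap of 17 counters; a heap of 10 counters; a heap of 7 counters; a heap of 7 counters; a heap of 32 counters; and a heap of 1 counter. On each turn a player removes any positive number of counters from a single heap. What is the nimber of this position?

58

Nim-sum: 17 ^ 10 ^ 7 ^ 7 ^ 32 ^ 1 = 58.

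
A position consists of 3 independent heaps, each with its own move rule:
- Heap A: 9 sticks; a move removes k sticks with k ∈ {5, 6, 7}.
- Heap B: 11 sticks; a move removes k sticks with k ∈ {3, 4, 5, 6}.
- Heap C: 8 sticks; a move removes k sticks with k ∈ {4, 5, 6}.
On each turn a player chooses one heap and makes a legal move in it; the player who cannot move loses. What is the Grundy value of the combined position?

Build the Grundy sequence for heap A with g(k) = mex{g(k−s) : s ∈ {5, 6, 7}, s ≤ k}:
k:     0  1  2  3  4  5  6  7  8  9
g(k):  0  0  0  0  0  1  1  1  1  1
So g(9) = 1.
Build the Grundy sequence for heap B with g(k) = mex{g(k−s) : s ∈ {3, 4, 5, 6}, s ≤ k}:
k:     0  1  2  3  4  5  6  7  8  9 10 11
g(k):  0  0  0  1  1  1  2  2  2  0  0  0
So g(11) = 0.
Build the Grundy sequence for heap C with g(k) = mex{g(k−s) : s ∈ {4, 5, 6}, s ≤ k}:
g(0) = mex{} = 0
g(1) = mex{} = 0
g(2) = mex{} = 0
g(3) = mex{} = 0
g(4) = mex{0} = 1
g(5) = mex{0} = 1
g(6) = mex{0} = 1
g(7) = mex{0} = 1
g(8) = mex{0,1} = 2
So g(8) = 2.
By the Sprague-Grundy theorem, the Grundy value of a sum of independent games is the XOR of the component values.
Combined value = 1 XOR 0 XOR 2 = 3.

3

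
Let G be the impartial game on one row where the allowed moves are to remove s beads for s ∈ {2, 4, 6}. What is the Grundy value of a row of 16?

Build the Grundy sequence with g(k) = mex{g(k−s) : s ∈ {2, 4, 6}, s ≤ k}:
k:     0  1  2  3  4  5  6  7  8  9 10 11 12 13 14 15 16
g(k):  0  0  1  1  2  2  3  3  0  0  1  1  2  2  3  3  0
So g(16) = 0.

0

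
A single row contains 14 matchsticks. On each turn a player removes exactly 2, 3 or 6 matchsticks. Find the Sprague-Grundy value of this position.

Grundy values for subtraction set {2, 3, 6}:
g(0) = mex{} = 0
g(1) = mex{} = 0
g(2) = mex{0} = 1
g(3) = mex{0} = 1
g(4) = mex{0,1} = 2
g(5) = mex{1} = 0
g(6) = mex{0,1,2} = 3
g(7) = mex{0,2} = 1
g(8) = mex{0,1,3} = 2
g(9) = mex{1,3} = 0
g(10) = mex{1,2} = 0
g(11) = mex{0,2} = 1
g(12) = mex{0,3} = 1
g(13) = mex{0,1} = 2
g(14) = mex{1,2} = 0
So g(14) = 0.

0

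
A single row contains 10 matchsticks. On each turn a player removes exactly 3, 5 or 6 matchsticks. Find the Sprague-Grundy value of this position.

0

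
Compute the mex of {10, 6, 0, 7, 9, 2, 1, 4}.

The values 0, 1, 2 are all present; 3 is the first non-negative integer missing from the set.

3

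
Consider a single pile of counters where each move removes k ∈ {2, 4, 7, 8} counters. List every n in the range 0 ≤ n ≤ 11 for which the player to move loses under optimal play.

0, 1, 6, 11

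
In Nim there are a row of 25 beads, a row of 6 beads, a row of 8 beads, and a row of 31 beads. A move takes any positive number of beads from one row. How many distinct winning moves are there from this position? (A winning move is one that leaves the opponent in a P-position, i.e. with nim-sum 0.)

3

Nim-sum: 25 ^ 6 ^ 8 ^ 31 = 8.
The overall nim-sum is X = 8. A row of size p has a winning move iff p XOR X < p (reduce it to p XOR X).
  25: 25 XOR 8 = 17 < 25 — winning move (to 17).
  6: 6 XOR 8 = 14 ≥ 6 — no move.
  8: 8 XOR 8 = 0 < 8 — winning move (to 0).
  31: 31 XOR 8 = 23 < 31 — winning move (to 23).
That gives 3 winning moves.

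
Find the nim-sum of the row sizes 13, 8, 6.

3

Compute the nim-sum pairwise:
13 ^ 8 = 5
5 ^ 6 = 3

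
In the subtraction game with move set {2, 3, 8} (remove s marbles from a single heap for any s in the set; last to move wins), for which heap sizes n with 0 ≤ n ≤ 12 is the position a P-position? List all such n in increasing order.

0, 1, 5, 6, 10, 11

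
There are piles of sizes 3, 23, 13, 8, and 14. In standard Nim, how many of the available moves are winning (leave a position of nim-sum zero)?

1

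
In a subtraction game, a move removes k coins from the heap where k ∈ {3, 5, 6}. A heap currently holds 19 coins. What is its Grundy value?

Grundy values for subtraction set {3, 5, 6}:
k:     0  1  2  3  4  5  6  7  8  9 10 11 12 13 14 15 16 17 18 19
g(k):  0  0  0  1  1  1  2  2  2  0  0  0  1  1  1  2  2  2  0  0
So g(19) = 0.

0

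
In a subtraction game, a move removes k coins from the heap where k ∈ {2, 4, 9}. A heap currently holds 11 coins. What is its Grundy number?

Build the Grundy sequence with g(k) = mex{g(k−s) : s ∈ {2, 4, 9}, s ≤ k}:
g(0) = mex{} = 0
g(1) = mex{} = 0
g(2) = mex{0} = 1
g(3) = mex{0} = 1
g(4) = mex{0,1} = 2
g(5) = mex{0,1} = 2
g(6) = mex{1,2} = 0
g(7) = mex{1,2} = 0
g(8) = mex{0,2} = 1
g(9) = mex{0,2} = 1
g(10) = mex{0,1} = 2
g(11) = mex{0,1} = 2
So g(11) = 2.

2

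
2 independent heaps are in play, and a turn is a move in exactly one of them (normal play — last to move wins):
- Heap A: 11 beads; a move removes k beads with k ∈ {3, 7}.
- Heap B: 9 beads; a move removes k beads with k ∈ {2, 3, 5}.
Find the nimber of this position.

1

For heap A, compute g(0), g(1), … with moves {3, 7}:
k:     0  1  2  3  4  5  6  7  8  9 10 11
g(k):  0  0  0  1  1  1  0  2  2  1  0  0
So g(11) = 0.
Grundy values for heap B (subtraction set {2, 3, 5}):
k:     0  1  2  3  4  5  6  7  8  9
g(k):  0  0  1  1  2  2  3  0  0  1
So g(9) = 1.
The value of a disjunctive sum is the nim-sum of the parts.
Combined value = 0 ⊕ 1 = 1.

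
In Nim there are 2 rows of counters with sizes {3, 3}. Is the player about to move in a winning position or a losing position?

Losing position

Compute the nim-sum pairwise:
3 XOR 3 = 0
The nim-sum is 0, so this is a P-position: the player to move is in a losing position under optimal play.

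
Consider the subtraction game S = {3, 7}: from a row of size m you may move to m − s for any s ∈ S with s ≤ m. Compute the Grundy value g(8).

Grundy values for subtraction set {3, 7}:
k:     0  1  2  3  4  5  6  7  8
g(k):  0  0  0  1  1  1  0  2  2
So g(8) = 2.

2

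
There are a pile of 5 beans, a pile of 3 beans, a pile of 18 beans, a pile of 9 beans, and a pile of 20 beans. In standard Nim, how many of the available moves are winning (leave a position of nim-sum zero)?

Compute the nim-sum pairwise:
5 XOR 3 = 6
6 XOR 18 = 20
20 XOR 9 = 29
29 XOR 20 = 9
The overall nim-sum is X = 9. A pile of size p has a winning move iff p XOR X < p (reduce it to p XOR X).
  5: 5 XOR 9 = 12 ≥ 5 — no move.
  3: 3 XOR 9 = 10 ≥ 3 — no move.
  18: 18 XOR 9 = 27 ≥ 18 — no move.
  9: 9 XOR 9 = 0 < 9 — winning move (to 0).
  20: 20 XOR 9 = 29 ≥ 20 — no move.
That gives 1 winning move.

1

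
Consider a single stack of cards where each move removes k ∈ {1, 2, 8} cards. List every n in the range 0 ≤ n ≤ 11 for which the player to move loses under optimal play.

Build the Grundy sequence with g(k) = mex{g(k−s) : s ∈ {1, 2, 8}, s ≤ k}:
g(0) = mex{} = 0
g(1) = mex{0} = 1
g(2) = mex{0,1} = 2
g(3) = mex{1,2} = 0
g(4) = mex{0,2} = 1
g(5) = mex{0,1} = 2
g(6) = mex{1,2} = 0
g(7) = mex{0,2} = 1
g(8) = mex{0,1} = 2
g(9) = mex{1,2} = 0
g(10) = mex{0,2} = 1
g(11) = mex{0,1} = 2
The P-positions (g = 0) in 0..11 are 0, 3, 6, 9.

0, 3, 6, 9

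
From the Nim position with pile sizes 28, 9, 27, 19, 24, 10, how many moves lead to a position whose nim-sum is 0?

5

Bitwise XOR of the heap sizes:
  11100  (28)
  01001  (9)
  11011  (27)
  10011  (19)
  11000  (24)
  01010  (10)
  -----
  01111  (15)
The overall nim-sum is X = 15. A pile of size p has a winning move iff p XOR X < p (reduce it to p XOR X).
  28: 28 XOR 15 = 19 < 28 — winning move (to 19).
  9: 9 XOR 15 = 6 < 9 — winning move (to 6).
  27: 27 XOR 15 = 20 < 27 — winning move (to 20).
  19: 19 XOR 15 = 28 ≥ 19 — no move.
  24: 24 XOR 15 = 23 < 24 — winning move (to 23).
  10: 10 XOR 15 = 5 < 10 — winning move (to 5).
That gives 5 winning moves.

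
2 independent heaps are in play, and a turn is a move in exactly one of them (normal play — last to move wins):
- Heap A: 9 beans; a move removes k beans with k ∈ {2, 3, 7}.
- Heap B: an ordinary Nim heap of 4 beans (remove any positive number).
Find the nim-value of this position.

Build the Grundy sequence for heap A with g(k) = mex{g(k−s) : s ∈ {2, 3, 7}, s ≤ k}:
g(0) = mex{} = 0
g(1) = mex{} = 0
g(2) = mex{0} = 1
g(3) = mex{0} = 1
g(4) = mex{0,1} = 2
g(5) = mex{1} = 0
g(6) = mex{1,2} = 0
g(7) = mex{0,2} = 1
g(8) = mex{0} = 1
g(9) = mex{0,1} = 2
So g(9) = 2.
Heap B is a plain Nim heap of size 4, so its Grundy value is 4.
The value of a disjunctive sum is the nim-sum of the parts.
Combined value = 2 XOR 4 = 6.

6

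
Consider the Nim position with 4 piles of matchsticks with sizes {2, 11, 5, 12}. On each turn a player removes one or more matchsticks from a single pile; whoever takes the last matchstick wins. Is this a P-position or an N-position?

P-position

Nim-sum: 2 ⊕ 11 ⊕ 5 ⊕ 12 = 0.
The nim-sum is 0, so this is a P-position: the player to move is in a losing position under optimal play.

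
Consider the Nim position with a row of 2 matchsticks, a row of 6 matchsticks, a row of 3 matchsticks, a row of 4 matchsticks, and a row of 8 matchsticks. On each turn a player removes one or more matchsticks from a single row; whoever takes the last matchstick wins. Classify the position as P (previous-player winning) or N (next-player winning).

In binary:
  0010  (2)
  0110  (6)
  0011  (3)
  0100  (4)
  1000  (8)
  ----
  1011  (11)
The nim-sum is 11 ≠ 0, so this is an N-position: the player to move can win.

N-position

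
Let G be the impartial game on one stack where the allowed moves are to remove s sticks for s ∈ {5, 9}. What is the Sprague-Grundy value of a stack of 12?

2

Grundy values for subtraction set {5, 9}:
g(0) = mex{} = 0
g(1) = mex{} = 0
g(2) = mex{} = 0
g(3) = mex{} = 0
g(4) = mex{} = 0
g(5) = mex{0} = 1
g(6) = mex{0} = 1
g(7) = mex{0} = 1
g(8) = mex{0} = 1
g(9) = mex{0} = 1
g(10) = mex{0,1} = 2
g(11) = mex{0,1} = 2
g(12) = mex{0,1} = 2
So g(12) = 2.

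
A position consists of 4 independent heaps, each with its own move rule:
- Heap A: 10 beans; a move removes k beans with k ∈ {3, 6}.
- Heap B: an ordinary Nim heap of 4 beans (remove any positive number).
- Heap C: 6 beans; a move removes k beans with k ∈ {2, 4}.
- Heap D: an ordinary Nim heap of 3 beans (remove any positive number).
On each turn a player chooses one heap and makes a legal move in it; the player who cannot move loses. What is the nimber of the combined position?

7

For heap A, compute g(0), g(1), … with moves {3, 6}:
k:     0  1  2  3  4  5  6  7  8  9 10
g(k):  0  0  0  1  1  1  2  2  2  0  0
So g(10) = 0.
Heap B is a plain Nim heap of size 4, so its Grundy value is 4.
For heap C, compute g(0), g(1), … with moves {2, 4}:
k:     0  1  2  3  4  5  6
g(k):  0  0  1  1  2  2  0
So g(6) = 0.
Heap D is a plain Nim heap of size 3, so its Grundy value is 3.
By the Sprague-Grundy theorem, the Grundy value of a sum of independent games is the XOR of the component values.
Combined value = 0 ⊕ 4 ⊕ 0 ⊕ 3 = 7.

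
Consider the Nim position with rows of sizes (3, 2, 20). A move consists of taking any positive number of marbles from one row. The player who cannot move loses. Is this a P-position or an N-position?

N-position

Write each in binary and XOR column by column:
  00011  (3)
  00010  (2)
  10100  (20)
  -----
  10101  (21)
The nim-sum is 21 ≠ 0, so this is an N-position: the player to move can win.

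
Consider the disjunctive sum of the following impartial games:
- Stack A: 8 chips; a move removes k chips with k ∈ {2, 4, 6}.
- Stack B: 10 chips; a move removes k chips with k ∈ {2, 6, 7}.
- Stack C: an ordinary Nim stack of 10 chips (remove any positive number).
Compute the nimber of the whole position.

9

For stack A, compute g(0), g(1), … with moves {2, 4, 6}:
g(0) = mex{} = 0
g(1) = mex{} = 0
g(2) = mex{0} = 1
g(3) = mex{0} = 1
g(4) = mex{0,1} = 2
g(5) = mex{0,1} = 2
g(6) = mex{0,1,2} = 3
g(7) = mex{0,1,2} = 3
g(8) = mex{1,2,3} = 0
So g(8) = 0.
Grundy values for stack B (subtraction set {2, 6, 7}):
g(0) = mex{} = 0
g(1) = mex{} = 0
g(2) = mex{0} = 1
g(3) = mex{0} = 1
g(4) = mex{1} = 0
g(5) = mex{1} = 0
g(6) = mex{0} = 1
g(7) = mex{0} = 1
g(8) = mex{0,1} = 2
g(9) = mex{1} = 0
g(10) = mex{0,1,2} = 3
So g(10) = 3.
Stack C is a plain Nim stack of size 10, so its Grundy value is 10.
The value of a disjunctive sum is the nim-sum of the parts.
Combined value = 0 XOR 3 XOR 10 = 9.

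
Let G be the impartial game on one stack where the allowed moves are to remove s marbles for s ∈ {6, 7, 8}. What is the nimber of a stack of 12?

2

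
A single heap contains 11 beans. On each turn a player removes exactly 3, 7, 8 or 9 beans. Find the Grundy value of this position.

3

Compute g(0), g(1), … for moves {3, 7, 8, 9}:
g(0) = mex{} = 0
g(1) = mex{} = 0
g(2) = mex{} = 0
g(3) = mex{0} = 1
g(4) = mex{0} = 1
g(5) = mex{0} = 1
g(6) = mex{1} = 0
g(7) = mex{0,1} = 2
g(8) = mex{0,1} = 2
g(9) = mex{0} = 1
g(10) = mex{0,1,2} = 3
g(11) = mex{0,1,2} = 3
So g(11) = 3.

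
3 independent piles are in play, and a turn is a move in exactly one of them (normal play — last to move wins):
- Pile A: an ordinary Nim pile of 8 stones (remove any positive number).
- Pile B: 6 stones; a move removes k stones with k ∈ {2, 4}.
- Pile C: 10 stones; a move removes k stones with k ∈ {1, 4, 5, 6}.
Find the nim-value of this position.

9

Pile A is a plain Nim pile of size 8, so its Grundy value is 8.
Grundy values for pile B (subtraction set {2, 4}):
g(0) = mex{} = 0
g(1) = mex{} = 0
g(2) = mex{0} = 1
g(3) = mex{0} = 1
g(4) = mex{0,1} = 2
g(5) = mex{0,1} = 2
g(6) = mex{1,2} = 0
So g(6) = 0.
Grundy values for pile C (subtraction set {1, 4, 5, 6}):
g(0) = mex{} = 0
g(1) = mex{0} = 1
g(2) = mex{1} = 0
g(3) = mex{0} = 1
g(4) = mex{0,1} = 2
g(5) = mex{0,1,2} = 3
g(6) = mex{0,1,3} = 2
g(7) = mex{0,1,2} = 3
g(8) = mex{0,1,2,3} = 4
g(9) = mex{1,2,3,4} = 0
g(10) = mex{0,2,3} = 1
So g(10) = 1.
By the Sprague-Grundy theorem, the Grundy value of a sum of independent games is the XOR of the component values.
Combined value = 8 XOR 0 XOR 1 = 9.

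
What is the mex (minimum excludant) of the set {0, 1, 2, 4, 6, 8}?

3

The values 0, 1, 2 are all present; 3 is the first non-negative integer missing from the set.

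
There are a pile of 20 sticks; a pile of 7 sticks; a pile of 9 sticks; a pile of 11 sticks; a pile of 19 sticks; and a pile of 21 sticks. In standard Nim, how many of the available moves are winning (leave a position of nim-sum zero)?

3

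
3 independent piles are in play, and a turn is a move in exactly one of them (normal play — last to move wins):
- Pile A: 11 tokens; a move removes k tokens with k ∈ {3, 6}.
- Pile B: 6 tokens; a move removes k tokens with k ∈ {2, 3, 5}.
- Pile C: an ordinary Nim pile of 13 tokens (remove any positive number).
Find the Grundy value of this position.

14

For pile A, compute g(0), g(1), … with moves {3, 6}:
k:     0  1  2  3  4  5  6  7  8  9 10 11
g(k):  0  0  0  1  1  1  2  2  2  0  0  0
So g(11) = 0.
Build the Grundy sequence for pile B with g(k) = mex{g(k−s) : s ∈ {2, 3, 5}, s ≤ k}:
g(0) = mex{} = 0
g(1) = mex{} = 0
g(2) = mex{0} = 1
g(3) = mex{0} = 1
g(4) = mex{0,1} = 2
g(5) = mex{0,1} = 2
g(6) = mex{0,1,2} = 3
So g(6) = 3.
Pile C is a plain Nim pile of size 13, so its Grundy value is 13.
The value of a disjunctive sum is the nim-sum of the parts.
Combined value = 0 ⊕ 3 ⊕ 13 = 14.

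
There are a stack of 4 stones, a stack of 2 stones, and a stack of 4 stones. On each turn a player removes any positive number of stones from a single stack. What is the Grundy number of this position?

2

Compute the nim-sum pairwise:
4 XOR 2 = 6
6 XOR 4 = 2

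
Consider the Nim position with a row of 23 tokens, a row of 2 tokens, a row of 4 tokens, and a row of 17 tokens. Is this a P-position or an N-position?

P-position

In binary:
  10111  (23)
  00010  (2)
  00100  (4)
  10001  (17)
  -----
  00000  (0)
The nim-sum is 0, so this is a P-position: the player to move is in a losing position under optimal play.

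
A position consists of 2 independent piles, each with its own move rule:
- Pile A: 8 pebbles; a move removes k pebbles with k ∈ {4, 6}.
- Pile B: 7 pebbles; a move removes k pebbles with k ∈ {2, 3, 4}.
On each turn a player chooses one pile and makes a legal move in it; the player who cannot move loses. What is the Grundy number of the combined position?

2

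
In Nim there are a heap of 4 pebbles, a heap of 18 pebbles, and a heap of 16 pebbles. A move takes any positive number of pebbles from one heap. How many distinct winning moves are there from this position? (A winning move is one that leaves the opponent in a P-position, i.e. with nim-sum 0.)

1

In binary:
  00100  (4)
  10010  (18)
  10000  (16)
  -----
  00110  (6)
The overall nim-sum is X = 6. A heap of size p has a winning move iff p XOR X < p (reduce it to p XOR X).
  4: 4 XOR 6 = 2 < 4 — winning move (to 2).
  18: 18 XOR 6 = 20 ≥ 18 — no move.
  16: 16 XOR 6 = 22 ≥ 16 — no move.
That gives 1 winning move.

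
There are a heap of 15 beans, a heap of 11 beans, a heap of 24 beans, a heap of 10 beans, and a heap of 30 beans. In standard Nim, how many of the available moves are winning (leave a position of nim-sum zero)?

Compute the nim-sum pairwise:
15 ^ 11 = 4
4 ^ 24 = 28
28 ^ 10 = 22
22 ^ 30 = 8
The overall nim-sum is X = 8. A heap of size p has a winning move iff p XOR X < p (reduce it to p XOR X).
  15: 15 XOR 8 = 7 < 15 — winning move (to 7).
  11: 11 XOR 8 = 3 < 11 — winning move (to 3).
  24: 24 XOR 8 = 16 < 24 — winning move (to 16).
  10: 10 XOR 8 = 2 < 10 — winning move (to 2).
  30: 30 XOR 8 = 22 < 30 — winning move (to 22).
That gives 5 winning moves.

5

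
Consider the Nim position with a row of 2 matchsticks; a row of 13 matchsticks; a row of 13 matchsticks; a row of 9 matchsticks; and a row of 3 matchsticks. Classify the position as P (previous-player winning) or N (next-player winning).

N-position

Bitwise XOR of the heap sizes:
  0010  (2)
  1101  (13)
  1101  (13)
  1001  (9)
  0011  (3)
  ----
  1000  (8)
The nim-sum is 8 ≠ 0, so this is an N-position: the player to move can win.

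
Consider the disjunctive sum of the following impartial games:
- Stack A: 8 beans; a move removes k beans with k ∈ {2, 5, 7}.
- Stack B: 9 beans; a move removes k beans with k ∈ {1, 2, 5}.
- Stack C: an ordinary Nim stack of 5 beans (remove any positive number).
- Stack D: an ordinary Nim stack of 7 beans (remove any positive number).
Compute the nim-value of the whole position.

Grundy values for stack A (subtraction set {2, 5, 7}):
g(0) = mex{} = 0
g(1) = mex{} = 0
g(2) = mex{0} = 1
g(3) = mex{0} = 1
g(4) = mex{1} = 0
g(5) = mex{0,1} = 2
g(6) = mex{0} = 1
g(7) = mex{0,1,2} = 3
g(8) = mex{0,1} = 2
So g(8) = 2.
Build the Grundy sequence for stack B with g(k) = mex{g(k−s) : s ∈ {1, 2, 5}, s ≤ k}:
k:     0  1  2  3  4  5  6  7  8  9
g(k):  0  1  2  0  1  2  0  1  2  0
So g(9) = 0.
Stack C is a plain Nim stack of size 5, so its Grundy value is 5.
Stack D is a plain Nim stack of size 7, so its Grundy value is 7.
The value of a disjunctive sum is the nim-sum of the parts.
Combined value = 2 ⊕ 0 ⊕ 5 ⊕ 7 = 0.

0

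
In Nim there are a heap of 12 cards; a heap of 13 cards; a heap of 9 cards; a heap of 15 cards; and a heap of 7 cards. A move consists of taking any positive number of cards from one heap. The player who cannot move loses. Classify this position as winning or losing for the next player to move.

Losing position

Bitwise XOR of the heap sizes:
  1100  (12)
  1101  (13)
  1001  (9)
  1111  (15)
  0111  (7)
  ----
  0000  (0)
The nim-sum is 0, so this is a P-position: the player to move is in a losing position under optimal play.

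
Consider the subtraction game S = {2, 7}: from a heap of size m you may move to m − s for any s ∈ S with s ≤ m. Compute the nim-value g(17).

2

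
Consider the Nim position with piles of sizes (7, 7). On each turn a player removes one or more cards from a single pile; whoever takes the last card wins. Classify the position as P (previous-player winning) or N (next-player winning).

In binary:
  111  (7)
  111  (7)
  ---
  000  (0)
The nim-sum is 0, so this is a P-position: the player to move is in a losing position under optimal play.

P-position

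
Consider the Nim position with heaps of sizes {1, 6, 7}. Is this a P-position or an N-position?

Nim-sum: 1 XOR 6 XOR 7 = 0.
The nim-sum is 0, so this is a P-position: the player to move is in a losing position under optimal play.

P-position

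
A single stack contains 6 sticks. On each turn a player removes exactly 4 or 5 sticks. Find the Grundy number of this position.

1

Compute g(0), g(1), … for moves {4, 5}:
k:     0  1  2  3  4  5  6
g(k):  0  0  0  0  1  1  1
So g(6) = 1.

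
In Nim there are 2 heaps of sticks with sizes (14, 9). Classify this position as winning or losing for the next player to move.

Nim-sum: 14 ⊕ 9 = 7.
The nim-sum is 7 ≠ 0, so this is an N-position: the player to move can win.

Winning position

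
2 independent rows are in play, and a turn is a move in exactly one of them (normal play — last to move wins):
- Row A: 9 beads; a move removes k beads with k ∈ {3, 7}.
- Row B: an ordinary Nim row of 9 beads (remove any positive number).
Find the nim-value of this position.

8

Grundy values for row A (subtraction set {3, 7}):
g(0) = mex{} = 0
g(1) = mex{} = 0
g(2) = mex{} = 0
g(3) = mex{0} = 1
g(4) = mex{0} = 1
g(5) = mex{0} = 1
g(6) = mex{1} = 0
g(7) = mex{0,1} = 2
g(8) = mex{0,1} = 2
g(9) = mex{0} = 1
So g(9) = 1.
Row B is a plain Nim row of size 9, so its Grundy value is 9.
By the Sprague-Grundy theorem, the Grundy value of a sum of independent games is the XOR of the component values.
Combined value = 1 ⊕ 9 = 8.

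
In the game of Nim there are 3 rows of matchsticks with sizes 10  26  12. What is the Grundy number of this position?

28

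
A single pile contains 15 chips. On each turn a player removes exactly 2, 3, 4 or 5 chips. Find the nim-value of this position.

0

Build the Grundy sequence with g(k) = mex{g(k−s) : s ∈ {2, 3, 4, 5}, s ≤ k}:
k:     0  1  2  3  4  5  6  7  8  9 10 11 12 13 14 15
g(k):  0  0  1  1  2  2  3  0  0  1  1  2  2  3  0  0
So g(15) = 0.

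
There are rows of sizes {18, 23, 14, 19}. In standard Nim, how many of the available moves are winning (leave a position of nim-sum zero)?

3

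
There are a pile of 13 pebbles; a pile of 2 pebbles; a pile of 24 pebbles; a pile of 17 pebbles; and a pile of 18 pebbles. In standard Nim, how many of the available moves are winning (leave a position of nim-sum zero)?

3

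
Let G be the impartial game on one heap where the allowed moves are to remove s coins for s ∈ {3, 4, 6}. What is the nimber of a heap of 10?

0

Grundy values for subtraction set {3, 4, 6}:
g(0) = mex{} = 0
g(1) = mex{} = 0
g(2) = mex{} = 0
g(3) = mex{0} = 1
g(4) = mex{0} = 1
g(5) = mex{0} = 1
g(6) = mex{0,1} = 2
g(7) = mex{0,1} = 2
g(8) = mex{0,1} = 2
g(9) = mex{1,2} = 0
g(10) = mex{1,2} = 0
So g(10) = 0.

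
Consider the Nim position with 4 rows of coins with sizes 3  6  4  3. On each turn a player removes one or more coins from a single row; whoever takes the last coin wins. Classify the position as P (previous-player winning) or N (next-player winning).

Nim-sum: 3 ^ 6 ^ 4 ^ 3 = 2.
The nim-sum is 2 ≠ 0, so this is an N-position: the player to move can win.

N-position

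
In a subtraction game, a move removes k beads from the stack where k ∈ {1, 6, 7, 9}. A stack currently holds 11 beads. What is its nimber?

Grundy values for subtraction set {1, 6, 7, 9}:
g(0) = mex{} = 0
g(1) = mex{0} = 1
g(2) = mex{1} = 0
g(3) = mex{0} = 1
g(4) = mex{1} = 0
g(5) = mex{0} = 1
g(6) = mex{0,1} = 2
g(7) = mex{0,1,2} = 3
g(8) = mex{0,1,3} = 2
g(9) = mex{0,1,2} = 3
g(10) = mex{0,1,3} = 2
g(11) = mex{0,1,2} = 3
So g(11) = 3.

3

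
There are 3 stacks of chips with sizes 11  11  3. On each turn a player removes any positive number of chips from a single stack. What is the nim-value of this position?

3

Nim-sum: 11 XOR 11 XOR 3 = 3.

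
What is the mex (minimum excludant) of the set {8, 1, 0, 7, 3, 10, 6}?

2

The values 0, 1 are all present; 2 is the first non-negative integer missing from the set.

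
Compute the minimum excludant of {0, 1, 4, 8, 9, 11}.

The values 0, 1 are all present; 2 is the first non-negative integer missing from the set.

2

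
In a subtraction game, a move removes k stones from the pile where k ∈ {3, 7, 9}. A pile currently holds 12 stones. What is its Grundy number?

0

Compute g(0), g(1), … for moves {3, 7, 9}:
k:     0  1  2  3  4  5  6  7  8  9 10 11 12
g(k):  0  0  0  1  1  1  0  2  2  1  3  3  0
So g(12) = 0.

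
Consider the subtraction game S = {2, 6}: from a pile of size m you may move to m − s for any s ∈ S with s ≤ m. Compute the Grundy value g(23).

1

Compute g(0), g(1), … for moves {2, 6}:
k:     0  1  2  3  4  5  6  7  8  9 10 11 12 13 14 15 16 17 18 19 20 21 22 23
g(k):  0  0  1  1  0  0  1  1  0  0  1  1  0  0  1  1  0  0  1  1  0  0  1  1
So g(23) = 1.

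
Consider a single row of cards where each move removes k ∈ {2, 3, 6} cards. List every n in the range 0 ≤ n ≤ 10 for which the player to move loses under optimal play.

0, 1, 5, 9, 10

Build the Grundy sequence with g(k) = mex{g(k−s) : s ∈ {2, 3, 6}, s ≤ k}:
k:     0  1  2  3  4  5  6  7  8  9 10
g(k):  0  0  1  1  2  0  3  1  2  0  0
The P-positions (g = 0) in 0..10 are 0, 1, 5, 9, 10.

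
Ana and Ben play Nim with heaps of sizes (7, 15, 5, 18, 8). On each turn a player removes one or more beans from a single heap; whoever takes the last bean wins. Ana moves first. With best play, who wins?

Ana wins

Nim-sum: 7 XOR 15 XOR 5 XOR 18 XOR 8 = 23.
The nim-sum is 23 ≠ 0, so this is an N-position: the player to move can win; Ana has a winning move.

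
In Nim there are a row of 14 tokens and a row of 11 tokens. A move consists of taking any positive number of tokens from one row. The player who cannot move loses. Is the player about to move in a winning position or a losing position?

Compute the nim-sum pairwise:
14 ^ 11 = 5
The nim-sum is 5 ≠ 0, so this is an N-position: the player to move can win.

Winning position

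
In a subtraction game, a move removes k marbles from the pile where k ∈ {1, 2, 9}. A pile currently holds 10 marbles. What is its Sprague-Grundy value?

Compute g(0), g(1), … for moves {1, 2, 9}:
k:     0  1  2  3  4  5  6  7  8  9 10
g(k):  0  1  2  0  1  2  0  1  2  3  0
So g(10) = 0.

0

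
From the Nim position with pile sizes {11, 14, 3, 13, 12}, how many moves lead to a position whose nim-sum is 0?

Compute the nim-sum pairwise:
11 ^ 14 = 5
5 ^ 3 = 6
6 ^ 13 = 11
11 ^ 12 = 7
The overall nim-sum is X = 7. A pile of size p has a winning move iff p XOR X < p (reduce it to p XOR X).
  11: 11 XOR 7 = 12 ≥ 11 — no move.
  14: 14 XOR 7 = 9 < 14 — winning move (to 9).
  3: 3 XOR 7 = 4 ≥ 3 — no move.
  13: 13 XOR 7 = 10 < 13 — winning move (to 10).
  12: 12 XOR 7 = 11 < 12 — winning move (to 11).
That gives 3 winning moves.

3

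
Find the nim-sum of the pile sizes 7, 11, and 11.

Compute the nim-sum pairwise:
7 XOR 11 = 12
12 XOR 11 = 7

7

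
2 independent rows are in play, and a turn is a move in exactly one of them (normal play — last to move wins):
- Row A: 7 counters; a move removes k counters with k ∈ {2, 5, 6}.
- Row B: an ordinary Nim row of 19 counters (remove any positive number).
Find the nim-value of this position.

16

Build the Grundy sequence for row A with g(k) = mex{g(k−s) : s ∈ {2, 5, 6}, s ≤ k}:
k:     0  1  2  3  4  5  6  7
g(k):  0  0  1  1  0  2  1  3
So g(7) = 3.
Row B is a plain Nim row of size 19, so its Grundy value is 19.
The value of a disjunctive sum is the nim-sum of the parts.
Combined value = 3 XOR 19 = 16.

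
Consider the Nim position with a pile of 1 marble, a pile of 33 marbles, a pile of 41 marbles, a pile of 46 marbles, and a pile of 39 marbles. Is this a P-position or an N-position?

P-position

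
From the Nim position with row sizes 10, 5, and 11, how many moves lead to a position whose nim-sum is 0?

1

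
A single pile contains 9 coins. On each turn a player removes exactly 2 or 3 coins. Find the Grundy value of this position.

2

Compute g(0), g(1), … for moves {2, 3}:
g(0) = mex{} = 0
g(1) = mex{} = 0
g(2) = mex{0} = 1
g(3) = mex{0} = 1
g(4) = mex{0,1} = 2
g(5) = mex{1} = 0
g(6) = mex{1,2} = 0
g(7) = mex{0,2} = 1
g(8) = mex{0} = 1
g(9) = mex{0,1} = 2
So g(9) = 2.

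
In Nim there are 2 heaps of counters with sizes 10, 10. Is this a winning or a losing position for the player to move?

Losing position

Compute the nim-sum pairwise:
10 XOR 10 = 0
The nim-sum is 0, so this is a P-position: the player to move is in a losing position under optimal play.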